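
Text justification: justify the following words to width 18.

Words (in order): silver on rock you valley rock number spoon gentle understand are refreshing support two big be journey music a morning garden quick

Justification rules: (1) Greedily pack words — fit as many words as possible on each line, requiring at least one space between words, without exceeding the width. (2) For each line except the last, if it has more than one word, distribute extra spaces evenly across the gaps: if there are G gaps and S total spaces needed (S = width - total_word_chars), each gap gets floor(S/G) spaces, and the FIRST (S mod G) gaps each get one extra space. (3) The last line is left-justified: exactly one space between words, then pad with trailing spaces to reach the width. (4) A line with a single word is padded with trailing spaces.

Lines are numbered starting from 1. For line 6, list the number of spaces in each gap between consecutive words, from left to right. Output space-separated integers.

Line 1: ['silver', 'on', 'rock', 'you'] (min_width=18, slack=0)
Line 2: ['valley', 'rock', 'number'] (min_width=18, slack=0)
Line 3: ['spoon', 'gentle'] (min_width=12, slack=6)
Line 4: ['understand', 'are'] (min_width=14, slack=4)
Line 5: ['refreshing', 'support'] (min_width=18, slack=0)
Line 6: ['two', 'big', 'be', 'journey'] (min_width=18, slack=0)
Line 7: ['music', 'a', 'morning'] (min_width=15, slack=3)
Line 8: ['garden', 'quick'] (min_width=12, slack=6)

Answer: 1 1 1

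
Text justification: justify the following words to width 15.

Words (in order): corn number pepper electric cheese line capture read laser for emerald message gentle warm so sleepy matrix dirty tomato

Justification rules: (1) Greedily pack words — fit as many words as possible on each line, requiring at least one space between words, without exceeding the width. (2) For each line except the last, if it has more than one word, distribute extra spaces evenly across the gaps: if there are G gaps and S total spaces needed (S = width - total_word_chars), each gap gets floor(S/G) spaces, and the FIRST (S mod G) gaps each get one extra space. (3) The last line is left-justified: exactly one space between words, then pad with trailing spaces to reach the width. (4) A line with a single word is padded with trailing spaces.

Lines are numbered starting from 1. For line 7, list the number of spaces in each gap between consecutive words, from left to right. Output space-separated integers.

Answer: 2 1

Derivation:
Line 1: ['corn', 'number'] (min_width=11, slack=4)
Line 2: ['pepper', 'electric'] (min_width=15, slack=0)
Line 3: ['cheese', 'line'] (min_width=11, slack=4)
Line 4: ['capture', 'read'] (min_width=12, slack=3)
Line 5: ['laser', 'for'] (min_width=9, slack=6)
Line 6: ['emerald', 'message'] (min_width=15, slack=0)
Line 7: ['gentle', 'warm', 'so'] (min_width=14, slack=1)
Line 8: ['sleepy', 'matrix'] (min_width=13, slack=2)
Line 9: ['dirty', 'tomato'] (min_width=12, slack=3)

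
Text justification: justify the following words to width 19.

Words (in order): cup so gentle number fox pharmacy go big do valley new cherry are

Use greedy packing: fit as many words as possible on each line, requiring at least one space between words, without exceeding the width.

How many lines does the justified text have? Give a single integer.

Answer: 4

Derivation:
Line 1: ['cup', 'so', 'gentle'] (min_width=13, slack=6)
Line 2: ['number', 'fox', 'pharmacy'] (min_width=19, slack=0)
Line 3: ['go', 'big', 'do', 'valley'] (min_width=16, slack=3)
Line 4: ['new', 'cherry', 'are'] (min_width=14, slack=5)
Total lines: 4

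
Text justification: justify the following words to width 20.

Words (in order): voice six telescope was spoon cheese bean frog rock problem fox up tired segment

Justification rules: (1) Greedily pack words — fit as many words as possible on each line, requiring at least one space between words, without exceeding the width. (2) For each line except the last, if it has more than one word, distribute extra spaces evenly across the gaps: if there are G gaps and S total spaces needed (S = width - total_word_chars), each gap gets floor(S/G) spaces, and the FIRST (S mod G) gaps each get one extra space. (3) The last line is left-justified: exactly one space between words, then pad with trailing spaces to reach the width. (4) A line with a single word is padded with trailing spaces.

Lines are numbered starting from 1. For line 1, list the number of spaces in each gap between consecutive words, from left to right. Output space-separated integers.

Answer: 2 1

Derivation:
Line 1: ['voice', 'six', 'telescope'] (min_width=19, slack=1)
Line 2: ['was', 'spoon', 'cheese'] (min_width=16, slack=4)
Line 3: ['bean', 'frog', 'rock'] (min_width=14, slack=6)
Line 4: ['problem', 'fox', 'up', 'tired'] (min_width=20, slack=0)
Line 5: ['segment'] (min_width=7, slack=13)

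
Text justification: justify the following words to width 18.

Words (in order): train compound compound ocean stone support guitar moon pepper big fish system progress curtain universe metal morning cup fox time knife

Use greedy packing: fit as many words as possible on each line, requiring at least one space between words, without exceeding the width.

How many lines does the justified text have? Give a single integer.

Answer: 9

Derivation:
Line 1: ['train', 'compound'] (min_width=14, slack=4)
Line 2: ['compound', 'ocean'] (min_width=14, slack=4)
Line 3: ['stone', 'support'] (min_width=13, slack=5)
Line 4: ['guitar', 'moon', 'pepper'] (min_width=18, slack=0)
Line 5: ['big', 'fish', 'system'] (min_width=15, slack=3)
Line 6: ['progress', 'curtain'] (min_width=16, slack=2)
Line 7: ['universe', 'metal'] (min_width=14, slack=4)
Line 8: ['morning', 'cup', 'fox'] (min_width=15, slack=3)
Line 9: ['time', 'knife'] (min_width=10, slack=8)
Total lines: 9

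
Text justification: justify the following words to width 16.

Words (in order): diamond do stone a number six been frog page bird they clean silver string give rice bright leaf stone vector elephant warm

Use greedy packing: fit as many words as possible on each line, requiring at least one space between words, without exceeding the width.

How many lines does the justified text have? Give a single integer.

Answer: 9

Derivation:
Line 1: ['diamond', 'do', 'stone'] (min_width=16, slack=0)
Line 2: ['a', 'number', 'six'] (min_width=12, slack=4)
Line 3: ['been', 'frog', 'page'] (min_width=14, slack=2)
Line 4: ['bird', 'they', 'clean'] (min_width=15, slack=1)
Line 5: ['silver', 'string'] (min_width=13, slack=3)
Line 6: ['give', 'rice', 'bright'] (min_width=16, slack=0)
Line 7: ['leaf', 'stone'] (min_width=10, slack=6)
Line 8: ['vector', 'elephant'] (min_width=15, slack=1)
Line 9: ['warm'] (min_width=4, slack=12)
Total lines: 9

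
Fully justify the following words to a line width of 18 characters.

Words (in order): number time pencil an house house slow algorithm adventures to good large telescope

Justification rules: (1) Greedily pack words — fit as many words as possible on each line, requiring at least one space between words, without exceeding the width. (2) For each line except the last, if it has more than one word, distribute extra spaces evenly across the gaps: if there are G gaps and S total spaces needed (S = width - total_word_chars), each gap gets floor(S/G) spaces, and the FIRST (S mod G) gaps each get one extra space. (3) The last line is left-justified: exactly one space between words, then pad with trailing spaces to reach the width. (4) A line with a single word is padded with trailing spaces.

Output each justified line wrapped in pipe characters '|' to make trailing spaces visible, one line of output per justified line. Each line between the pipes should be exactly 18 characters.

Answer: |number time pencil|
|an   house   house|
|slow     algorithm|
|adventures to good|
|large telescope   |

Derivation:
Line 1: ['number', 'time', 'pencil'] (min_width=18, slack=0)
Line 2: ['an', 'house', 'house'] (min_width=14, slack=4)
Line 3: ['slow', 'algorithm'] (min_width=14, slack=4)
Line 4: ['adventures', 'to', 'good'] (min_width=18, slack=0)
Line 5: ['large', 'telescope'] (min_width=15, slack=3)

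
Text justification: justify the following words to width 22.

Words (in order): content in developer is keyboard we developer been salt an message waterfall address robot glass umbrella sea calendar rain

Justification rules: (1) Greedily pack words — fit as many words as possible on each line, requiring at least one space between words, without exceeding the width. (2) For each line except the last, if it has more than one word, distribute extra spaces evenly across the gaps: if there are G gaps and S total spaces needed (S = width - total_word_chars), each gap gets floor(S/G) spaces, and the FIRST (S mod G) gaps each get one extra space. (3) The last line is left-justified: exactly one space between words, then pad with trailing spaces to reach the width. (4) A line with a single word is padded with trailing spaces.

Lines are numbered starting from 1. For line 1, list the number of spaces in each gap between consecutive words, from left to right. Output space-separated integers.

Line 1: ['content', 'in', 'developer'] (min_width=20, slack=2)
Line 2: ['is', 'keyboard', 'we'] (min_width=14, slack=8)
Line 3: ['developer', 'been', 'salt', 'an'] (min_width=22, slack=0)
Line 4: ['message', 'waterfall'] (min_width=17, slack=5)
Line 5: ['address', 'robot', 'glass'] (min_width=19, slack=3)
Line 6: ['umbrella', 'sea', 'calendar'] (min_width=21, slack=1)
Line 7: ['rain'] (min_width=4, slack=18)

Answer: 2 2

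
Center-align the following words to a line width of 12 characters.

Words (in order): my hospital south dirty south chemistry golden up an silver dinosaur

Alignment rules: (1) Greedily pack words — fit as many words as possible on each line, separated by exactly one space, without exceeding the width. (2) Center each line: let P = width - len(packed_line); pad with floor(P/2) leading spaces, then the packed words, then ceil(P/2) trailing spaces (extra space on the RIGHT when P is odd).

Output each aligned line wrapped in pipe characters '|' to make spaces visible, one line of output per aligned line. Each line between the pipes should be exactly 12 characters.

Line 1: ['my', 'hospital'] (min_width=11, slack=1)
Line 2: ['south', 'dirty'] (min_width=11, slack=1)
Line 3: ['south'] (min_width=5, slack=7)
Line 4: ['chemistry'] (min_width=9, slack=3)
Line 5: ['golden', 'up', 'an'] (min_width=12, slack=0)
Line 6: ['silver'] (min_width=6, slack=6)
Line 7: ['dinosaur'] (min_width=8, slack=4)

Answer: |my hospital |
|south dirty |
|   south    |
| chemistry  |
|golden up an|
|   silver   |
|  dinosaur  |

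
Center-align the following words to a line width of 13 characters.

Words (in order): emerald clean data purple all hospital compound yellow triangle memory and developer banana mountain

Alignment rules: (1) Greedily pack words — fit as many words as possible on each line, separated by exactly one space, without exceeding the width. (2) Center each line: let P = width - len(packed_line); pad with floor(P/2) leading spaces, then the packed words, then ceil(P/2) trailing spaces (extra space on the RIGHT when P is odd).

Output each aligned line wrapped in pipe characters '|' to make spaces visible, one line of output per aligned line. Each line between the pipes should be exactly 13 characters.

Line 1: ['emerald', 'clean'] (min_width=13, slack=0)
Line 2: ['data', 'purple'] (min_width=11, slack=2)
Line 3: ['all', 'hospital'] (min_width=12, slack=1)
Line 4: ['compound'] (min_width=8, slack=5)
Line 5: ['yellow'] (min_width=6, slack=7)
Line 6: ['triangle'] (min_width=8, slack=5)
Line 7: ['memory', 'and'] (min_width=10, slack=3)
Line 8: ['developer'] (min_width=9, slack=4)
Line 9: ['banana'] (min_width=6, slack=7)
Line 10: ['mountain'] (min_width=8, slack=5)

Answer: |emerald clean|
| data purple |
|all hospital |
|  compound   |
|   yellow    |
|  triangle   |
| memory and  |
|  developer  |
|   banana    |
|  mountain   |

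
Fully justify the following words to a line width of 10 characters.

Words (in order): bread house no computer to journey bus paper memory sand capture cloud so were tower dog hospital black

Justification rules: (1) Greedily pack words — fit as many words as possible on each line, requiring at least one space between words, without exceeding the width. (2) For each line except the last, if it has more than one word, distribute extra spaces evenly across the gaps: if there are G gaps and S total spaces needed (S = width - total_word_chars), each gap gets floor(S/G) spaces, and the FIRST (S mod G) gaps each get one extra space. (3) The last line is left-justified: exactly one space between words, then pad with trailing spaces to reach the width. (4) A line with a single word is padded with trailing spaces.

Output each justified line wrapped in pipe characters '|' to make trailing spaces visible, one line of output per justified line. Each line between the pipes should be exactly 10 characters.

Line 1: ['bread'] (min_width=5, slack=5)
Line 2: ['house', 'no'] (min_width=8, slack=2)
Line 3: ['computer'] (min_width=8, slack=2)
Line 4: ['to', 'journey'] (min_width=10, slack=0)
Line 5: ['bus', 'paper'] (min_width=9, slack=1)
Line 6: ['memory'] (min_width=6, slack=4)
Line 7: ['sand'] (min_width=4, slack=6)
Line 8: ['capture'] (min_width=7, slack=3)
Line 9: ['cloud', 'so'] (min_width=8, slack=2)
Line 10: ['were', 'tower'] (min_width=10, slack=0)
Line 11: ['dog'] (min_width=3, slack=7)
Line 12: ['hospital'] (min_width=8, slack=2)
Line 13: ['black'] (min_width=5, slack=5)

Answer: |bread     |
|house   no|
|computer  |
|to journey|
|bus  paper|
|memory    |
|sand      |
|capture   |
|cloud   so|
|were tower|
|dog       |
|hospital  |
|black     |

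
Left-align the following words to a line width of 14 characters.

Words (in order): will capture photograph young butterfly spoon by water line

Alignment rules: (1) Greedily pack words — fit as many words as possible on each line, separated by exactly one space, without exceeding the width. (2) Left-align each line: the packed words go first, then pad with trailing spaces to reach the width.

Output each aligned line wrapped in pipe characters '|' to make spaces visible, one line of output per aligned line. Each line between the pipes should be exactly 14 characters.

Line 1: ['will', 'capture'] (min_width=12, slack=2)
Line 2: ['photograph'] (min_width=10, slack=4)
Line 3: ['young'] (min_width=5, slack=9)
Line 4: ['butterfly'] (min_width=9, slack=5)
Line 5: ['spoon', 'by', 'water'] (min_width=14, slack=0)
Line 6: ['line'] (min_width=4, slack=10)

Answer: |will capture  |
|photograph    |
|young         |
|butterfly     |
|spoon by water|
|line          |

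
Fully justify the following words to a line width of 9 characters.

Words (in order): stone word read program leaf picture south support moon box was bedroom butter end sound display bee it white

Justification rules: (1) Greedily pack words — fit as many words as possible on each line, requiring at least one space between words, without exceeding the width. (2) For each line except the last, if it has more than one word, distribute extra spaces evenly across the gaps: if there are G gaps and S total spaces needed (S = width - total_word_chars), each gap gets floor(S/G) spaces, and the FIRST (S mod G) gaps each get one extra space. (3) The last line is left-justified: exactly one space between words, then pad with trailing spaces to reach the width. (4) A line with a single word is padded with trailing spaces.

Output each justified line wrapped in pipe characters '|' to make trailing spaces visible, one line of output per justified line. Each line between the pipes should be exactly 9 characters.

Line 1: ['stone'] (min_width=5, slack=4)
Line 2: ['word', 'read'] (min_width=9, slack=0)
Line 3: ['program'] (min_width=7, slack=2)
Line 4: ['leaf'] (min_width=4, slack=5)
Line 5: ['picture'] (min_width=7, slack=2)
Line 6: ['south'] (min_width=5, slack=4)
Line 7: ['support'] (min_width=7, slack=2)
Line 8: ['moon', 'box'] (min_width=8, slack=1)
Line 9: ['was'] (min_width=3, slack=6)
Line 10: ['bedroom'] (min_width=7, slack=2)
Line 11: ['butter'] (min_width=6, slack=3)
Line 12: ['end', 'sound'] (min_width=9, slack=0)
Line 13: ['display'] (min_width=7, slack=2)
Line 14: ['bee', 'it'] (min_width=6, slack=3)
Line 15: ['white'] (min_width=5, slack=4)

Answer: |stone    |
|word read|
|program  |
|leaf     |
|picture  |
|south    |
|support  |
|moon  box|
|was      |
|bedroom  |
|butter   |
|end sound|
|display  |
|bee    it|
|white    |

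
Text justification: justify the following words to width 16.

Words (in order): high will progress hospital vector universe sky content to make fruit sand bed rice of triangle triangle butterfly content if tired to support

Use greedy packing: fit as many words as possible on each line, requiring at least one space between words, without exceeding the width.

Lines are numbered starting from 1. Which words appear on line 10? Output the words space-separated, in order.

Line 1: ['high', 'will'] (min_width=9, slack=7)
Line 2: ['progress'] (min_width=8, slack=8)
Line 3: ['hospital', 'vector'] (min_width=15, slack=1)
Line 4: ['universe', 'sky'] (min_width=12, slack=4)
Line 5: ['content', 'to', 'make'] (min_width=15, slack=1)
Line 6: ['fruit', 'sand', 'bed'] (min_width=14, slack=2)
Line 7: ['rice', 'of', 'triangle'] (min_width=16, slack=0)
Line 8: ['triangle'] (min_width=8, slack=8)
Line 9: ['butterfly'] (min_width=9, slack=7)
Line 10: ['content', 'if', 'tired'] (min_width=16, slack=0)
Line 11: ['to', 'support'] (min_width=10, slack=6)

Answer: content if tired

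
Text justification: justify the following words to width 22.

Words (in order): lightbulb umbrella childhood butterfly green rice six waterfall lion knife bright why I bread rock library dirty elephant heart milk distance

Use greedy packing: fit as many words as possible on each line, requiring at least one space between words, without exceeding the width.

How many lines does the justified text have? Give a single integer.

Line 1: ['lightbulb', 'umbrella'] (min_width=18, slack=4)
Line 2: ['childhood', 'butterfly'] (min_width=19, slack=3)
Line 3: ['green', 'rice', 'six'] (min_width=14, slack=8)
Line 4: ['waterfall', 'lion', 'knife'] (min_width=20, slack=2)
Line 5: ['bright', 'why', 'I', 'bread'] (min_width=18, slack=4)
Line 6: ['rock', 'library', 'dirty'] (min_width=18, slack=4)
Line 7: ['elephant', 'heart', 'milk'] (min_width=19, slack=3)
Line 8: ['distance'] (min_width=8, slack=14)
Total lines: 8

Answer: 8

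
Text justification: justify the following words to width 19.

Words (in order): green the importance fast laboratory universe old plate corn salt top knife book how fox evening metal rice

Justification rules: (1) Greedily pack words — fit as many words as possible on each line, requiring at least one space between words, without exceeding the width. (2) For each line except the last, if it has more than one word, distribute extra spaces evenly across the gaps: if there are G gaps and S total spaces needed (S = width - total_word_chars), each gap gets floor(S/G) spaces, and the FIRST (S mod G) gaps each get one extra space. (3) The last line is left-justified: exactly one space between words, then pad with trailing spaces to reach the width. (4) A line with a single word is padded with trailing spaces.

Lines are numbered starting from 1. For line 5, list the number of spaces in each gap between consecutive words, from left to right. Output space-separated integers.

Answer: 2 1 1

Derivation:
Line 1: ['green', 'the'] (min_width=9, slack=10)
Line 2: ['importance', 'fast'] (min_width=15, slack=4)
Line 3: ['laboratory', 'universe'] (min_width=19, slack=0)
Line 4: ['old', 'plate', 'corn', 'salt'] (min_width=19, slack=0)
Line 5: ['top', 'knife', 'book', 'how'] (min_width=18, slack=1)
Line 6: ['fox', 'evening', 'metal'] (min_width=17, slack=2)
Line 7: ['rice'] (min_width=4, slack=15)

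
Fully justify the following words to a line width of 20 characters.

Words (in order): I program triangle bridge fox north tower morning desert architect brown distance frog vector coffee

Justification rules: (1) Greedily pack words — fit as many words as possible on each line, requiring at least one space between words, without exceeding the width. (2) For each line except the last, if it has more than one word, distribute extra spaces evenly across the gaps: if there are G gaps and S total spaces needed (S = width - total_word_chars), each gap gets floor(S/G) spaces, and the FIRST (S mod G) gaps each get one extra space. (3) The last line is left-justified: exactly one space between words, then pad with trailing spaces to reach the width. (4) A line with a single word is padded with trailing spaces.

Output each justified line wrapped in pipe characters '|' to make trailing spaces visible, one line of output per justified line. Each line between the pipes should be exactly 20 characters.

Line 1: ['I', 'program', 'triangle'] (min_width=18, slack=2)
Line 2: ['bridge', 'fox', 'north'] (min_width=16, slack=4)
Line 3: ['tower', 'morning', 'desert'] (min_width=20, slack=0)
Line 4: ['architect', 'brown'] (min_width=15, slack=5)
Line 5: ['distance', 'frog', 'vector'] (min_width=20, slack=0)
Line 6: ['coffee'] (min_width=6, slack=14)

Answer: |I  program  triangle|
|bridge   fox   north|
|tower morning desert|
|architect      brown|
|distance frog vector|
|coffee              |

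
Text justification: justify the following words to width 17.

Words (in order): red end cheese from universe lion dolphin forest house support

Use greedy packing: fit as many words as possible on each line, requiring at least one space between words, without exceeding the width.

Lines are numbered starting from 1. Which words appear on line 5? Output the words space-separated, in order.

Answer: support

Derivation:
Line 1: ['red', 'end', 'cheese'] (min_width=14, slack=3)
Line 2: ['from', 'universe'] (min_width=13, slack=4)
Line 3: ['lion', 'dolphin'] (min_width=12, slack=5)
Line 4: ['forest', 'house'] (min_width=12, slack=5)
Line 5: ['support'] (min_width=7, slack=10)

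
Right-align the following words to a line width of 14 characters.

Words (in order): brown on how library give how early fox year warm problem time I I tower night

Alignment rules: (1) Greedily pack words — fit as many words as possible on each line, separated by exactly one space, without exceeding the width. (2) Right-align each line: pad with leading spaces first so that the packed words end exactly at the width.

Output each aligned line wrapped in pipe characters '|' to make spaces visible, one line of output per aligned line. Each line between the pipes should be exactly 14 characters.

Line 1: ['brown', 'on', 'how'] (min_width=12, slack=2)
Line 2: ['library', 'give'] (min_width=12, slack=2)
Line 3: ['how', 'early', 'fox'] (min_width=13, slack=1)
Line 4: ['year', 'warm'] (min_width=9, slack=5)
Line 5: ['problem', 'time', 'I'] (min_width=14, slack=0)
Line 6: ['I', 'tower', 'night'] (min_width=13, slack=1)

Answer: |  brown on how|
|  library give|
| how early fox|
|     year warm|
|problem time I|
| I tower night|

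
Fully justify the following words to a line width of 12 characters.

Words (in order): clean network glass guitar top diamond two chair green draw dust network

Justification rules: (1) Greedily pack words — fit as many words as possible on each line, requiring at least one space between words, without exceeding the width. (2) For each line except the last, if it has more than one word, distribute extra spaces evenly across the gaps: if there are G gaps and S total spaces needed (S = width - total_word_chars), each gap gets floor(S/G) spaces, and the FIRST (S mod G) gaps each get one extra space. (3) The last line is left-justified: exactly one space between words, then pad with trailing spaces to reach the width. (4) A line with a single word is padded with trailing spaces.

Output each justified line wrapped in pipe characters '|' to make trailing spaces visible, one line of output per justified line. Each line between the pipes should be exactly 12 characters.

Line 1: ['clean'] (min_width=5, slack=7)
Line 2: ['network'] (min_width=7, slack=5)
Line 3: ['glass', 'guitar'] (min_width=12, slack=0)
Line 4: ['top', 'diamond'] (min_width=11, slack=1)
Line 5: ['two', 'chair'] (min_width=9, slack=3)
Line 6: ['green', 'draw'] (min_width=10, slack=2)
Line 7: ['dust', 'network'] (min_width=12, slack=0)

Answer: |clean       |
|network     |
|glass guitar|
|top  diamond|
|two    chair|
|green   draw|
|dust network|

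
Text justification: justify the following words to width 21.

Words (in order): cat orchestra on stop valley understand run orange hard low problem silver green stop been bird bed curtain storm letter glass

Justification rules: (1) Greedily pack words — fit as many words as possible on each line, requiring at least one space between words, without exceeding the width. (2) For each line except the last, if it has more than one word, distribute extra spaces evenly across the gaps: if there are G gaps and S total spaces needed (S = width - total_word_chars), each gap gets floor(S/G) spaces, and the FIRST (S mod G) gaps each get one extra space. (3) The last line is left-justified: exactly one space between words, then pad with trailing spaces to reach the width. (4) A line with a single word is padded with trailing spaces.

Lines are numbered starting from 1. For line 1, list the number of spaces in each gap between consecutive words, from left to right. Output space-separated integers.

Answer: 1 1 1

Derivation:
Line 1: ['cat', 'orchestra', 'on', 'stop'] (min_width=21, slack=0)
Line 2: ['valley', 'understand', 'run'] (min_width=21, slack=0)
Line 3: ['orange', 'hard', 'low'] (min_width=15, slack=6)
Line 4: ['problem', 'silver', 'green'] (min_width=20, slack=1)
Line 5: ['stop', 'been', 'bird', 'bed'] (min_width=18, slack=3)
Line 6: ['curtain', 'storm', 'letter'] (min_width=20, slack=1)
Line 7: ['glass'] (min_width=5, slack=16)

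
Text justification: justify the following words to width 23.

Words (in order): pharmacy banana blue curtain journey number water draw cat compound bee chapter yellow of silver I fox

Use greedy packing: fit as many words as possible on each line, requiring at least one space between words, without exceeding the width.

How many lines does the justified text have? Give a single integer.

Answer: 5

Derivation:
Line 1: ['pharmacy', 'banana', 'blue'] (min_width=20, slack=3)
Line 2: ['curtain', 'journey', 'number'] (min_width=22, slack=1)
Line 3: ['water', 'draw', 'cat', 'compound'] (min_width=23, slack=0)
Line 4: ['bee', 'chapter', 'yellow', 'of'] (min_width=21, slack=2)
Line 5: ['silver', 'I', 'fox'] (min_width=12, slack=11)
Total lines: 5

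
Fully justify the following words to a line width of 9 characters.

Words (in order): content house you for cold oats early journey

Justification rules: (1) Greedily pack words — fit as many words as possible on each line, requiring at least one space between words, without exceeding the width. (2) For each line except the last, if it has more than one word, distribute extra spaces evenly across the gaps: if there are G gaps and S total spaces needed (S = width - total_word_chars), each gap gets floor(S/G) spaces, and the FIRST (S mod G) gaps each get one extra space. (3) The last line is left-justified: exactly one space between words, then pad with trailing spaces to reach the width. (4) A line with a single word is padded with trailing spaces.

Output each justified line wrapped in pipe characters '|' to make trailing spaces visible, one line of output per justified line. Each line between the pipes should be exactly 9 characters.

Answer: |content  |
|house you|
|for  cold|
|oats     |
|early    |
|journey  |

Derivation:
Line 1: ['content'] (min_width=7, slack=2)
Line 2: ['house', 'you'] (min_width=9, slack=0)
Line 3: ['for', 'cold'] (min_width=8, slack=1)
Line 4: ['oats'] (min_width=4, slack=5)
Line 5: ['early'] (min_width=5, slack=4)
Line 6: ['journey'] (min_width=7, slack=2)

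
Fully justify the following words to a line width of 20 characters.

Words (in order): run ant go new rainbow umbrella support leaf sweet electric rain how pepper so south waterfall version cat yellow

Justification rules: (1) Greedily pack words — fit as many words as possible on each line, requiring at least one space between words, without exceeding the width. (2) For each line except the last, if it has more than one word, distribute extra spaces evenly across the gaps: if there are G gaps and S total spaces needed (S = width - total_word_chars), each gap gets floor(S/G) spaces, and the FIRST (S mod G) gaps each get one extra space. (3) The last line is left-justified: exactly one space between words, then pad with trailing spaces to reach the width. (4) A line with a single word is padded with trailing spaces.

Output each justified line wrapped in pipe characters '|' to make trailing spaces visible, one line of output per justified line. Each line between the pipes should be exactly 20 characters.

Answer: |run   ant   go   new|
|rainbow     umbrella|
|support  leaf  sweet|
|electric   rain  how|
|pepper    so   south|
|waterfall    version|
|cat yellow          |

Derivation:
Line 1: ['run', 'ant', 'go', 'new'] (min_width=14, slack=6)
Line 2: ['rainbow', 'umbrella'] (min_width=16, slack=4)
Line 3: ['support', 'leaf', 'sweet'] (min_width=18, slack=2)
Line 4: ['electric', 'rain', 'how'] (min_width=17, slack=3)
Line 5: ['pepper', 'so', 'south'] (min_width=15, slack=5)
Line 6: ['waterfall', 'version'] (min_width=17, slack=3)
Line 7: ['cat', 'yellow'] (min_width=10, slack=10)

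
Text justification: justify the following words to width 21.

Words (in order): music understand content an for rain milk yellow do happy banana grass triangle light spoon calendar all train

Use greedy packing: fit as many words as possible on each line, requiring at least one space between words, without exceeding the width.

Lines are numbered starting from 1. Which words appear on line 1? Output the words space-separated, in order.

Answer: music understand

Derivation:
Line 1: ['music', 'understand'] (min_width=16, slack=5)
Line 2: ['content', 'an', 'for', 'rain'] (min_width=19, slack=2)
Line 3: ['milk', 'yellow', 'do', 'happy'] (min_width=20, slack=1)
Line 4: ['banana', 'grass', 'triangle'] (min_width=21, slack=0)
Line 5: ['light', 'spoon', 'calendar'] (min_width=20, slack=1)
Line 6: ['all', 'train'] (min_width=9, slack=12)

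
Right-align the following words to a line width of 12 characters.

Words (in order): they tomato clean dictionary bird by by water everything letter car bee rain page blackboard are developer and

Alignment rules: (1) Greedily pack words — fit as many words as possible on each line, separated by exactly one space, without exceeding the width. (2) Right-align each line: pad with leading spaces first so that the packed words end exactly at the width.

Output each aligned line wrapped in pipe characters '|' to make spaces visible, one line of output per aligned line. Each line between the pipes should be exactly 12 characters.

Answer: | they tomato|
|       clean|
|  dictionary|
|  bird by by|
|       water|
|  everything|
|  letter car|
|    bee rain|
|        page|
|  blackboard|
|         are|
|   developer|
|         and|

Derivation:
Line 1: ['they', 'tomato'] (min_width=11, slack=1)
Line 2: ['clean'] (min_width=5, slack=7)
Line 3: ['dictionary'] (min_width=10, slack=2)
Line 4: ['bird', 'by', 'by'] (min_width=10, slack=2)
Line 5: ['water'] (min_width=5, slack=7)
Line 6: ['everything'] (min_width=10, slack=2)
Line 7: ['letter', 'car'] (min_width=10, slack=2)
Line 8: ['bee', 'rain'] (min_width=8, slack=4)
Line 9: ['page'] (min_width=4, slack=8)
Line 10: ['blackboard'] (min_width=10, slack=2)
Line 11: ['are'] (min_width=3, slack=9)
Line 12: ['developer'] (min_width=9, slack=3)
Line 13: ['and'] (min_width=3, slack=9)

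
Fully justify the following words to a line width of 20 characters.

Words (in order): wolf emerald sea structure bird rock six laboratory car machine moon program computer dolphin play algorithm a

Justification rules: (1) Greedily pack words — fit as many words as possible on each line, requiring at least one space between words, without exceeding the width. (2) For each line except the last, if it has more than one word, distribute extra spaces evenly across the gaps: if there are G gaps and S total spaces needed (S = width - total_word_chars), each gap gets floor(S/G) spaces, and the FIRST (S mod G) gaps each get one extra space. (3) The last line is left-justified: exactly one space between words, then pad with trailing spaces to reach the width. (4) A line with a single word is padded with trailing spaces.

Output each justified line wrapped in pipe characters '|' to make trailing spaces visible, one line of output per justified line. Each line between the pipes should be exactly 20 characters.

Answer: |wolf   emerald   sea|
|structure  bird rock|
|six  laboratory  car|
|machine moon program|
|computer     dolphin|
|play algorithm a    |

Derivation:
Line 1: ['wolf', 'emerald', 'sea'] (min_width=16, slack=4)
Line 2: ['structure', 'bird', 'rock'] (min_width=19, slack=1)
Line 3: ['six', 'laboratory', 'car'] (min_width=18, slack=2)
Line 4: ['machine', 'moon', 'program'] (min_width=20, slack=0)
Line 5: ['computer', 'dolphin'] (min_width=16, slack=4)
Line 6: ['play', 'algorithm', 'a'] (min_width=16, slack=4)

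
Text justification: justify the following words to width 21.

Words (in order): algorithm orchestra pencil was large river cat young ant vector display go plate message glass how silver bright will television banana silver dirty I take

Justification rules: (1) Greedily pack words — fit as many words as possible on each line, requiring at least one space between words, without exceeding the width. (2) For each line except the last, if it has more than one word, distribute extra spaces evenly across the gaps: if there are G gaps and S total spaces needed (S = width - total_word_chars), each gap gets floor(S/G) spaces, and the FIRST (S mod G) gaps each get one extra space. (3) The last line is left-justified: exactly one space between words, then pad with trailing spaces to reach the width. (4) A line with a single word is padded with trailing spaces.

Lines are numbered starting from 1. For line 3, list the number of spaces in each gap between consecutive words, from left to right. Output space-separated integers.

Line 1: ['algorithm', 'orchestra'] (min_width=19, slack=2)
Line 2: ['pencil', 'was', 'large'] (min_width=16, slack=5)
Line 3: ['river', 'cat', 'young', 'ant'] (min_width=19, slack=2)
Line 4: ['vector', 'display', 'go'] (min_width=17, slack=4)
Line 5: ['plate', 'message', 'glass'] (min_width=19, slack=2)
Line 6: ['how', 'silver', 'bright'] (min_width=17, slack=4)
Line 7: ['will', 'television'] (min_width=15, slack=6)
Line 8: ['banana', 'silver', 'dirty', 'I'] (min_width=21, slack=0)
Line 9: ['take'] (min_width=4, slack=17)

Answer: 2 2 1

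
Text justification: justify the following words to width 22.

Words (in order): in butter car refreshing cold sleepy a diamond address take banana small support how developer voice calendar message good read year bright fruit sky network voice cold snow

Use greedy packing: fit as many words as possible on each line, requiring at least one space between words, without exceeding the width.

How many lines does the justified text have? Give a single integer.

Answer: 9

Derivation:
Line 1: ['in', 'butter', 'car'] (min_width=13, slack=9)
Line 2: ['refreshing', 'cold', 'sleepy'] (min_width=22, slack=0)
Line 3: ['a', 'diamond', 'address', 'take'] (min_width=22, slack=0)
Line 4: ['banana', 'small', 'support'] (min_width=20, slack=2)
Line 5: ['how', 'developer', 'voice'] (min_width=19, slack=3)
Line 6: ['calendar', 'message', 'good'] (min_width=21, slack=1)
Line 7: ['read', 'year', 'bright', 'fruit'] (min_width=22, slack=0)
Line 8: ['sky', 'network', 'voice', 'cold'] (min_width=22, slack=0)
Line 9: ['snow'] (min_width=4, slack=18)
Total lines: 9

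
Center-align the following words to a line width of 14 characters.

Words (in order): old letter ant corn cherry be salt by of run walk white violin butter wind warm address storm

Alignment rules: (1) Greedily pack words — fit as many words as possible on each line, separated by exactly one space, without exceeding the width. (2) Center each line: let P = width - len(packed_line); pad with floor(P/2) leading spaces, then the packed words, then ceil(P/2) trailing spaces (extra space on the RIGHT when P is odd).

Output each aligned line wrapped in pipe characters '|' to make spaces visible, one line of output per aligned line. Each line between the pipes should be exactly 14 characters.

Answer: |old letter ant|
|corn cherry be|
|salt by of run|
|  walk white  |
|violin butter |
|  wind warm   |
|address storm |

Derivation:
Line 1: ['old', 'letter', 'ant'] (min_width=14, slack=0)
Line 2: ['corn', 'cherry', 'be'] (min_width=14, slack=0)
Line 3: ['salt', 'by', 'of', 'run'] (min_width=14, slack=0)
Line 4: ['walk', 'white'] (min_width=10, slack=4)
Line 5: ['violin', 'butter'] (min_width=13, slack=1)
Line 6: ['wind', 'warm'] (min_width=9, slack=5)
Line 7: ['address', 'storm'] (min_width=13, slack=1)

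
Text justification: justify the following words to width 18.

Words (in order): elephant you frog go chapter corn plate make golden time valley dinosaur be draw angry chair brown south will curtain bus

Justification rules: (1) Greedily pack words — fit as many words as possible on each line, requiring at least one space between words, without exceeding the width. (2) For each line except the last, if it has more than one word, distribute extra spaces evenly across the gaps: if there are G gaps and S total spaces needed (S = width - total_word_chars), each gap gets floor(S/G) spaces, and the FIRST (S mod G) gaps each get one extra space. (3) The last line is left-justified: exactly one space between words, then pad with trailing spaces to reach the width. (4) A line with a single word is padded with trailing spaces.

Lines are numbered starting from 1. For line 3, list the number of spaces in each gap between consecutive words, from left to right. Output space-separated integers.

Line 1: ['elephant', 'you', 'frog'] (min_width=17, slack=1)
Line 2: ['go', 'chapter', 'corn'] (min_width=15, slack=3)
Line 3: ['plate', 'make', 'golden'] (min_width=17, slack=1)
Line 4: ['time', 'valley'] (min_width=11, slack=7)
Line 5: ['dinosaur', 'be', 'draw'] (min_width=16, slack=2)
Line 6: ['angry', 'chair', 'brown'] (min_width=17, slack=1)
Line 7: ['south', 'will', 'curtain'] (min_width=18, slack=0)
Line 8: ['bus'] (min_width=3, slack=15)

Answer: 2 1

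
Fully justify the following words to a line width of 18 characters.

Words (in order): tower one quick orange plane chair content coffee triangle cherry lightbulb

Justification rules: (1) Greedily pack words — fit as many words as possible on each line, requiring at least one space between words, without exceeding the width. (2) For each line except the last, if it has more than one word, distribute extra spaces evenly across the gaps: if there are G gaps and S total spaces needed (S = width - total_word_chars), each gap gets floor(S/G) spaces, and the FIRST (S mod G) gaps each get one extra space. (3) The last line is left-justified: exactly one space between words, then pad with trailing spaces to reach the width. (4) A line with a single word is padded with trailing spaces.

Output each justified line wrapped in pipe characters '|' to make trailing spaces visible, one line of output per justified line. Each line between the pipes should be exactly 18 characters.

Answer: |tower   one  quick|
|orange plane chair|
|content     coffee|
|triangle    cherry|
|lightbulb         |

Derivation:
Line 1: ['tower', 'one', 'quick'] (min_width=15, slack=3)
Line 2: ['orange', 'plane', 'chair'] (min_width=18, slack=0)
Line 3: ['content', 'coffee'] (min_width=14, slack=4)
Line 4: ['triangle', 'cherry'] (min_width=15, slack=3)
Line 5: ['lightbulb'] (min_width=9, slack=9)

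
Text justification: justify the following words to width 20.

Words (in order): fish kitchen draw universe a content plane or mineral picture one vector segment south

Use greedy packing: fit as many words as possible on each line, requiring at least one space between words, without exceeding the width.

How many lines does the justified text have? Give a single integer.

Answer: 5

Derivation:
Line 1: ['fish', 'kitchen', 'draw'] (min_width=17, slack=3)
Line 2: ['universe', 'a', 'content'] (min_width=18, slack=2)
Line 3: ['plane', 'or', 'mineral'] (min_width=16, slack=4)
Line 4: ['picture', 'one', 'vector'] (min_width=18, slack=2)
Line 5: ['segment', 'south'] (min_width=13, slack=7)
Total lines: 5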